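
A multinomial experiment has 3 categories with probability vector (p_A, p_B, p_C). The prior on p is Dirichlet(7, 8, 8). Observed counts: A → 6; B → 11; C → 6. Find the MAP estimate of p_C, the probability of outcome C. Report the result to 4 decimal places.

MAP estimate of p_C = 0.3023

The posterior is Dirichlet(αᵢ + nᵢ) = Dirichlet(13, 19, 14).
For a Dirichlet(a₁,…,a_K) with all aᵢ > 1, the mode has j-th component (aⱼ − 1)/(Σaᵢ − K).
Here Σaᵢ = 46 and K = 3, so p_C = (14 − 1)/(46 − 3) = 13/43 ≈ 0.3023.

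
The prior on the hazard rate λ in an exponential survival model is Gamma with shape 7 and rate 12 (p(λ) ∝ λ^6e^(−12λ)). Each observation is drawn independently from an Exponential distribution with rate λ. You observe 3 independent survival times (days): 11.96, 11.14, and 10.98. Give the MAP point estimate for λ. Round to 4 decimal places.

The Exponential(rate=λ) likelihood is ∝ λ^n e^(−λΣtᵢ). Here n = 3 and Σtᵢ = 11.96 + 11.14 + 10.98 = 34.08.
Posterior ∝ λ^6e^(−12λ) · λ^3e^(−34.08λ) = λ^9e^(−46.08λ), i.e. Gamma(10, 46.08).
Mode = (a−1)/b = 9/46.08 ≈ 0.1953.

λ̂_MAP = 0.1953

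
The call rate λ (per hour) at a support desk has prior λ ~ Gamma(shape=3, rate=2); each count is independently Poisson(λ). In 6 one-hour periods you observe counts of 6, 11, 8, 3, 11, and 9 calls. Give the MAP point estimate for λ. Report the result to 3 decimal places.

λ̂_MAP = 6.250

Σxᵢ = 6+11+8+3+11+9 = 48, with n = 6.
Posterior ∝ λ^2e^(−2λ) · λ^48e^(−6λ) = λ^50e^(−8λ), i.e. Gamma(shape=51, rate=8).
The mode of a Gamma(a, b) with a ≥ 1 (shape–rate) is (a−1)/b = 50/8 ≈ 6.250.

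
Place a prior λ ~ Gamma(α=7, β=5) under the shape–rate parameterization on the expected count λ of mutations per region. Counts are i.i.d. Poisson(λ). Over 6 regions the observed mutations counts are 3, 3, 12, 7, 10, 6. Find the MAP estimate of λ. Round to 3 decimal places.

Σxᵢ = 3+3+12+7+10+6 = 41, with n = 6.
Posterior ∝ λ^6e^(−5λ) · λ^41e^(−6λ) = λ^47e^(−11λ), i.e. Gamma(shape=48, rate=11).
The mode of a Gamma(a, b) with a ≥ 1 (shape–rate) is (a−1)/b = 47/11 ≈ 4.273.

λ̂_MAP = 4.273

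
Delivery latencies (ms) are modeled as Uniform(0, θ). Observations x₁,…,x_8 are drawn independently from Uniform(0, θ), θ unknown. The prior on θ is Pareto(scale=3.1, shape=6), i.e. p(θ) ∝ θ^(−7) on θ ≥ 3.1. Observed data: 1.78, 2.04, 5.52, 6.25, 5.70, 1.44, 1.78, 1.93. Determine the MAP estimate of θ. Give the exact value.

θ̂_MAP = 6.25

The Uniform(0, θ) likelihood is θ^(−n) for θ ≥ max(xᵢ), zero otherwise. Here max(xᵢ) = 6.25.
Posterior ∝ θ^(−7) · θ^(−8) = θ^(−15) on θ ≥ max(3.1, 6.25) = 6.25.
This density is strictly decreasing in θ, so the posterior mode lies at the lower boundary of the support.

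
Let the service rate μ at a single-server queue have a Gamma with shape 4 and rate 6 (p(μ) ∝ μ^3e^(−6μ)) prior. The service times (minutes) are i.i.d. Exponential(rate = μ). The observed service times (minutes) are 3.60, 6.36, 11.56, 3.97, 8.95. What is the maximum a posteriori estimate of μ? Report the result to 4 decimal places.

The Exponential(rate=μ) likelihood is ∝ μ^n e^(−μΣtᵢ). Here n = 5 and Σtᵢ = 3.60 + 6.36 + 11.56 + 3.97 + 8.95 = 34.44.
Posterior ∝ μ^3e^(−6μ) · μ^5e^(−34.44μ) = μ^8e^(−40.44μ), i.e. Gamma(9, 40.44).
Mode = (a−1)/b = 8/40.44 ≈ 0.1978.

μ̂_MAP = 0.1978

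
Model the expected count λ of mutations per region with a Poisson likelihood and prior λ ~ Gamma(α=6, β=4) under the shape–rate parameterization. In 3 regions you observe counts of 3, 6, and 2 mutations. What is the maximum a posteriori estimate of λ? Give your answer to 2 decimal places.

Σxᵢ = 3+6+2 = 11, with n = 3.
Posterior ∝ λ^5e^(−4λ) · λ^11e^(−3λ) = λ^16e^(−7λ), i.e. Gamma(shape=17, rate=7).
The mode of a Gamma(a, b) with a ≥ 1 (shape–rate) is (a−1)/b = 16/7 ≈ 2.29.

λ̂_MAP = 2.29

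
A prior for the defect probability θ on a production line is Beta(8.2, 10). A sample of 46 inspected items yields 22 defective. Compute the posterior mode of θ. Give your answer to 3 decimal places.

θ̂_MAP = 0.469

Prior: Beta(8.2, 10).
Data: 22 successes in 46 trials. The binomial likelihood contributes θ^22(1−θ)^24, so the posterior is Beta(8.2+22, 10+24) = Beta(30.2, 34).
For Beta(a, b) with a, b > 1 the mode is (a−1)/(a+b−2) = 29.2/62.2 ≈ 0.469.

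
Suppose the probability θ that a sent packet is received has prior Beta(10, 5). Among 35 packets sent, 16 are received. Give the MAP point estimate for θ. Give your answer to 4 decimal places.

θ̂_MAP = 0.5208

Prior: Beta(10, 5).
Data: 16 successes in 35 trials. The binomial likelihood contributes θ^16(1−θ)^19, so the posterior is Beta(10+16, 5+19) = Beta(26, 24).
For Beta(a, b) with a, b > 1 the mode is (a−1)/(a+b−2) = 25/48 ≈ 0.5208.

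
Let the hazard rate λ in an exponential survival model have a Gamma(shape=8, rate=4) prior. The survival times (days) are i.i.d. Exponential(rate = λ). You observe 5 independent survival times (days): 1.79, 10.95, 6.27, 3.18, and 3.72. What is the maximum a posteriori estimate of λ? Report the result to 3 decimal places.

The Exponential(rate=λ) likelihood is ∝ λ^n e^(−λΣtᵢ). Here n = 5 and Σtᵢ = 1.79 + 10.95 + 6.27 + 3.18 + 3.72 = 25.91.
Posterior ∝ λ^7e^(−4λ) · λ^5e^(−25.91λ) = λ^12e^(−29.91λ), i.e. Gamma(13, 29.91).
Mode = (a−1)/b = 12/29.91 ≈ 0.401.

λ̂_MAP = 0.401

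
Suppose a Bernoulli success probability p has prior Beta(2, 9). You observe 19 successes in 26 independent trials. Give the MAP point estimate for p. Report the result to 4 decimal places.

p̂_MAP = 0.5714

Prior: Beta(2, 9).
Data: 19 successes in 26 trials. The binomial likelihood contributes p^19(1−p)^7, so the posterior is Beta(2+19, 9+7) = Beta(21, 16).
For Beta(a, b) with a, b > 1 the mode is (a−1)/(a+b−2) = 20/35 ≈ 0.5714.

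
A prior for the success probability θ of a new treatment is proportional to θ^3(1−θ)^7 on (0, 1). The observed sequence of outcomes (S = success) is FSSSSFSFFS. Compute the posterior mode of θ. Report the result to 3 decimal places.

θ̂_MAP = 0.450

The prior density ∝ θ^3(1−θ)^7 is the kernel of Beta(4, 8).
Data: 6 successes in 10 trials (from the sequence). The binomial likelihood contributes θ^6(1−θ)^4, so the posterior is Beta(4+6, 8+4) = Beta(10, 12).
For Beta(a, b) with a, b > 1 the mode is (a−1)/(a+b−2) = 9/20 ≈ 0.450.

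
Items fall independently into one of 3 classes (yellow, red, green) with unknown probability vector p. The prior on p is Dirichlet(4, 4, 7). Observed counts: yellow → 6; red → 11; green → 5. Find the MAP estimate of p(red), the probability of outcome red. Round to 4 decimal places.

MAP estimate of p(red) = 0.4118

The posterior is Dirichlet(αᵢ + nᵢ) = Dirichlet(10, 15, 12).
For a Dirichlet(a₁,…,a_K) with all aᵢ > 1, the mode has j-th component (aⱼ − 1)/(Σaᵢ − K).
Here Σaᵢ = 37 and K = 3, so p(red) = (15 − 1)/(37 − 3) = 14/34 ≈ 0.4118.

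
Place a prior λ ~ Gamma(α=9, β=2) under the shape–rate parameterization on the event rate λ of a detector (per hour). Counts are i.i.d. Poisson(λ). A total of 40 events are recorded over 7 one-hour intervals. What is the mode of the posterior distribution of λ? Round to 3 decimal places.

λ̂_MAP = 5.333

Σxᵢ = 40, n = 7.
Posterior ∝ λ^8e^(−2λ) · λ^40e^(−7λ) = λ^48e^(−9λ), i.e. Gamma(shape=49, rate=9).
The mode of a Gamma(a, b) with a ≥ 1 (shape–rate) is (a−1)/b = 48/9 ≈ 5.333.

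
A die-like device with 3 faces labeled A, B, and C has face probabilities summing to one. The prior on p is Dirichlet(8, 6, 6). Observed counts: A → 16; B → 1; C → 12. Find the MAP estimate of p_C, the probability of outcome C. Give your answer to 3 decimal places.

MAP estimate of p_C = 0.370

The posterior is Dirichlet(αᵢ + nᵢ) = Dirichlet(24, 7, 18).
For a Dirichlet(a₁,…,a_K) with all aᵢ > 1, the mode has j-th component (aⱼ − 1)/(Σaᵢ − K).
Here Σaᵢ = 49 and K = 3, so p_C = (18 − 1)/(49 − 3) = 17/46 ≈ 0.370.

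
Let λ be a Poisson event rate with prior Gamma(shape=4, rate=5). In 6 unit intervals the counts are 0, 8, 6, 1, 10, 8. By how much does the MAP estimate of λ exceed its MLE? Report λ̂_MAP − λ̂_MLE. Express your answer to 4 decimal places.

Σxᵢ = 33. Posterior is Gamma(37, 11); MAP = (37−1)/11 = 36/11 ≈ 3.27273.
MLE = x̄ = 33/6 ≈ 5.50000.
Difference = 36/11 − 33/6 = -49/22 ≈ -2.2273.

MAP − MLE = -2.2273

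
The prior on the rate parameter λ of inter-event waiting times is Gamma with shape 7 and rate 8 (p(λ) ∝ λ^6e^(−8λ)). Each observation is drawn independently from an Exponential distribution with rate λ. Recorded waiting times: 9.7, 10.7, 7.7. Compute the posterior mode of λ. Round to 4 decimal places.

λ̂_MAP = 0.2493

The Exponential(rate=λ) likelihood is ∝ λ^n e^(−λΣtᵢ). Here n = 3 and Σtᵢ = 9.7 + 10.7 + 7.7 = 28.1.
Posterior ∝ λ^6e^(−8λ) · λ^3e^(−28.1λ) = λ^9e^(−36.1λ), i.e. Gamma(10, 36.1).
Mode = (a−1)/b = 9/36.1 ≈ 0.2493.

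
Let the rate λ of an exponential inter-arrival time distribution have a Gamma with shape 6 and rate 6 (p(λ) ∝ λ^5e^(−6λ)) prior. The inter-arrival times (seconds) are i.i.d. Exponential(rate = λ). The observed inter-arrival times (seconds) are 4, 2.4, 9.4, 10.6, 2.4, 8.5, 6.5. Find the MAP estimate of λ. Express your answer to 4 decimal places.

λ̂_MAP = 0.2410

The Exponential(rate=λ) likelihood is ∝ λ^n e^(−λΣtᵢ). Here n = 7 and Σtᵢ = 4 + 2.4 + 9.4 + 10.6 + 2.4 + 8.5 + 6.5 = 43.8.
Posterior ∝ λ^5e^(−6λ) · λ^7e^(−43.8λ) = λ^12e^(−49.8λ), i.e. Gamma(13, 49.8).
Mode = (a−1)/b = 12/49.8 ≈ 0.2410.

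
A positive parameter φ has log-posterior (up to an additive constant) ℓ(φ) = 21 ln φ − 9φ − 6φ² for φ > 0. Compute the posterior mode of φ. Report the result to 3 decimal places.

ℓ'(φ) = 21/φ − 9 − 12φ. Setting this to zero and multiplying by φ: 12φ² + 9φ − 21 = 0.
φ = (−9 + √(9² + 4·12·21)) / (2·12) = (−9 + √1089) / 24 = (−9 + 33)/24 = 1.
ℓ''(φ) = −21/φ² − 12 < 0, confirming a maximum.

φ̂_MAP = 1.000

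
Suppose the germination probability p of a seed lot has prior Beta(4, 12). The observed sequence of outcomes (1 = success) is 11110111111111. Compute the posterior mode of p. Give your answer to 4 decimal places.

p̂_MAP = 0.5714

Prior: Beta(4, 12).
Data: 13 successes in 14 trials (from the sequence). The binomial likelihood contributes p^13(1−p)^1, so the posterior is Beta(4+13, 12+1) = Beta(17, 13).
For Beta(a, b) with a, b > 1 the mode is (a−1)/(a+b−2) = 16/28 ≈ 0.5714.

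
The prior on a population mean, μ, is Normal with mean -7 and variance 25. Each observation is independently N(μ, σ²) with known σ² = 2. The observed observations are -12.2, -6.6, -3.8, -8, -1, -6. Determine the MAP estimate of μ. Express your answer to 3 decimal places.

n = 6; x̄ = ((-12.2) + (-6.6) + (-3.8) + (-8) + (-1) + (-6))/6 = -37.6/6 = -94/15 ≈ -6.2667.
For a Normal prior and Normal likelihood with known variance, the posterior is Normal; its mode equals its mean, the precision-weighted average.
Prior precision 1/σ₀² = 1/25 = 0.04; data precision n/σ² = 6/2 = 3.
μ̂ = (0.04·(-7) + 3·(-94/15)) / (0.04 + 3) = (-19.08)/3.04 = -477/76 ≈ -6.276.

μ̂_MAP = -6.276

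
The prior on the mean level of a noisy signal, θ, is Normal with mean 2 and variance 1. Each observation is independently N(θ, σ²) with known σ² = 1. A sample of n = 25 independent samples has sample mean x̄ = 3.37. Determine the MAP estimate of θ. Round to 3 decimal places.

n = 25, x̄ = 3.37.
For a Normal prior and Normal likelihood with known variance, the posterior is Normal; its mode equals its mean, the precision-weighted average.
Prior precision 1/σ₀² = 1/1 = 1; data precision n/σ² = 25/1 = 25.
θ̂ = (1·2 + 25·3.37) / (1 + 25) = 86.25/26 = 345/104 ≈ 3.317.

θ̂_MAP = 3.317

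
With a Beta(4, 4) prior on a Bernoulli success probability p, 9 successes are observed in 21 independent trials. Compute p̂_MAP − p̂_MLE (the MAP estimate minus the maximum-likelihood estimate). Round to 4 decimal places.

MAP − MLE = 0.0159

Posterior is Beta(13, 16); MAP = (13−1)/(29−2) = 12/27 ≈ 0.44444.
MLE ignores the prior: p̂_MLE = k/n = 9/21 ≈ 0.42857.
Difference = 12/27 − 9/21 = 1/63 ≈ 0.0159.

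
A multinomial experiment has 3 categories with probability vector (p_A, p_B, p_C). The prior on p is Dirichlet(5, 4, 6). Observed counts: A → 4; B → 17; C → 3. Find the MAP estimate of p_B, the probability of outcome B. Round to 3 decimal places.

MAP estimate of p_B = 0.556

The posterior is Dirichlet(αᵢ + nᵢ) = Dirichlet(9, 21, 9).
For a Dirichlet(a₁,…,a_K) with all aᵢ > 1, the mode has j-th component (aⱼ − 1)/(Σaᵢ − K).
Here Σaᵢ = 39 and K = 3, so p_B = (21 − 1)/(39 − 3) = 20/36 ≈ 0.556.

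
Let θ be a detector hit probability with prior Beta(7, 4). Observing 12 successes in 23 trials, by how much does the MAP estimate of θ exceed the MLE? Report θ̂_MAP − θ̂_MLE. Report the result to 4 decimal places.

MAP − MLE = 0.0408

Posterior is Beta(19, 15); MAP = (19−1)/(34−2) = 18/32 ≈ 0.56250.
MLE ignores the prior: θ̂_MLE = k/n = 12/23 ≈ 0.52174.
Difference = 18/32 − 12/23 = 15/368 ≈ 0.0408.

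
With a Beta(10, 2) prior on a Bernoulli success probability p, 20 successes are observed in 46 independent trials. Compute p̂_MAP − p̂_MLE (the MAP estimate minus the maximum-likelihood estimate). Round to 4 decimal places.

Posterior is Beta(30, 28); MAP = (30−1)/(58−2) = 29/56 ≈ 0.51786.
MLE ignores the prior: p̂_MLE = k/n = 20/46 ≈ 0.43478.
Difference = 29/56 − 20/46 = 107/1288 ≈ 0.0831.

MAP − MLE = 0.0831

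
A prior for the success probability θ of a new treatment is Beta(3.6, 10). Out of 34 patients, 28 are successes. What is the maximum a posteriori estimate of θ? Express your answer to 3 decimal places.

Prior: Beta(3.6, 10).
Data: 28 successes in 34 trials. The binomial likelihood contributes θ^28(1−θ)^6, so the posterior is Beta(3.6+28, 10+6) = Beta(31.6, 16).
For Beta(a, b) with a, b > 1 the mode is (a−1)/(a+b−2) = 30.6/45.6 ≈ 0.671.

θ̂_MAP = 0.671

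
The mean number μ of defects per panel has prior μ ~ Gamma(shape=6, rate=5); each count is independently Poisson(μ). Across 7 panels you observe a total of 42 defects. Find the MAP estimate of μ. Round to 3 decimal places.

Σxᵢ = 42, n = 7.
Posterior ∝ μ^5e^(−5μ) · μ^42e^(−7μ) = μ^47e^(−12μ), i.e. Gamma(shape=48, rate=12).
The mode of a Gamma(a, b) with a ≥ 1 (shape–rate) is (a−1)/b = 47/12 ≈ 3.917.

μ̂_MAP = 3.917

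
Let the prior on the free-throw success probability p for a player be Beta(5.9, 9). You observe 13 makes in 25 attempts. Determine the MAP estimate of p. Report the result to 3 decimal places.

Prior: Beta(5.9, 9).
Data: 13 successes in 25 trials. The binomial likelihood contributes p^13(1−p)^12, so the posterior is Beta(5.9+13, 9+12) = Beta(18.9, 21).
For Beta(a, b) with a, b > 1 the mode is (a−1)/(a+b−2) = 17.9/37.9 ≈ 0.472.

p̂_MAP = 0.472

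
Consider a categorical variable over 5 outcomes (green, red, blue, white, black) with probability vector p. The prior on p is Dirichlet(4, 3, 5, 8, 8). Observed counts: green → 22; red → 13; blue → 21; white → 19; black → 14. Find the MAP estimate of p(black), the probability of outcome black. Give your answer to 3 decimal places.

MAP estimate of p(black) = 0.188

The posterior is Dirichlet(αᵢ + nᵢ) = Dirichlet(26, 16, 26, 27, 22).
For a Dirichlet(a₁,…,a_K) with all aᵢ > 1, the mode has j-th component (aⱼ − 1)/(Σaᵢ − K).
Here Σaᵢ = 117 and K = 5, so p(black) = (22 − 1)/(117 − 5) = 21/112 ≈ 0.188.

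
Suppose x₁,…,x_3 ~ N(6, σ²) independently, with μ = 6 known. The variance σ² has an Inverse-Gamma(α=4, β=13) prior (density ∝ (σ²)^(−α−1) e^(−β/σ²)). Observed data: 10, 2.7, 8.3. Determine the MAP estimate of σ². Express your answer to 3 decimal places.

Sum of squared deviations about the known mean: SS = (10−6)² + (2.7−6)² + (8.3−6)² = 32.18.
The Normal likelihood contributes (σ²)^(−n/2) exp(−SS/(2σ²)), so the posterior is Inverse-Gamma(α + n/2, β + SS/2) = Inverse-Gamma(5.5, 29.09).
The mode of Inverse-Gamma(a, b) is b/(a+1) = 29.09/6.5 ≈ 4.475.

σ̂²_MAP = 4.475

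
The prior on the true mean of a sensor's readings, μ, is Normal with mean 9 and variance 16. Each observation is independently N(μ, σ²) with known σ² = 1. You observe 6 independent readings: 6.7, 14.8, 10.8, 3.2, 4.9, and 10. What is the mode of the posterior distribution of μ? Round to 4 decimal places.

μ̂_MAP = 8.4062

n = 6; x̄ = (6.7 + 14.8 + 10.8 + 3.2 + 4.9 + 10)/6 = 50.4/6 = 8.4.
For a Normal prior and Normal likelihood with known variance, the posterior is Normal; its mode equals its mean, the precision-weighted average.
Prior precision 1/σ₀² = 1/16 = 0.0625; data precision n/σ² = 6/1 = 6.
μ̂ = (0.0625·9 + 6·8.4) / (0.0625 + 6) = 50.9625/6.0625 = 4077/485 ≈ 8.4062.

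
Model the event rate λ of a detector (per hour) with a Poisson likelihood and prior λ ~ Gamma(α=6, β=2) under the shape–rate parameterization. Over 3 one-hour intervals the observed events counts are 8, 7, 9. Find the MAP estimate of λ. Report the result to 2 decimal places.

Σxᵢ = 8+7+9 = 24, with n = 3.
Posterior ∝ λ^5e^(−2λ) · λ^24e^(−3λ) = λ^29e^(−5λ), i.e. Gamma(shape=30, rate=5).
The mode of a Gamma(a, b) with a ≥ 1 (shape–rate) is (a−1)/b = 29/5 ≈ 5.80.

λ̂_MAP = 5.80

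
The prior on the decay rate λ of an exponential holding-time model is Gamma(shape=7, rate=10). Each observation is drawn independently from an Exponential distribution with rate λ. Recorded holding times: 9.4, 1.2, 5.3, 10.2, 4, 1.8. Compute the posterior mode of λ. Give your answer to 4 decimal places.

The Exponential(rate=λ) likelihood is ∝ λ^n e^(−λΣtᵢ). Here n = 6 and Σtᵢ = 9.4 + 1.2 + 5.3 + 10.2 + 4 + 1.8 = 31.9.
Posterior ∝ λ^6e^(−10λ) · λ^6e^(−31.9λ) = λ^12e^(−41.9λ), i.e. Gamma(13, 41.9).
Mode = (a−1)/b = 12/41.9 ≈ 0.2864.

λ̂_MAP = 0.2864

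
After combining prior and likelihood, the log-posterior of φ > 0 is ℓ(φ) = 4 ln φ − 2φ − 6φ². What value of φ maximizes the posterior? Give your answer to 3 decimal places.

φ̂_MAP = 0.500

ℓ'(φ) = 4/φ − 2 − 12φ. Setting this to zero and multiplying by φ: 12φ² + 2φ − 4 = 0.
φ = (−2 + √(2² + 4·12·4)) / (2·12) = (−2 + √196) / 24 = (−2 + 14)/24 = 1/2.
ℓ''(φ) = −4/φ² − 12 < 0, confirming a maximum.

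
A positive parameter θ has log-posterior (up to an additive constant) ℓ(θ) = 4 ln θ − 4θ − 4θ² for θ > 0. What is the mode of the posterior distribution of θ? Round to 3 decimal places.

θ̂_MAP = 0.500

ℓ'(θ) = 4/θ − 4 − 8θ. Setting this to zero and multiplying by θ: 8θ² + 4θ − 4 = 0.
θ = (−4 + √(4² + 4·8·4)) / (2·8) = (−4 + √144) / 16 = (−4 + 12)/16 = 1/2.
ℓ''(θ) = −4/θ² − 8 < 0, confirming a maximum.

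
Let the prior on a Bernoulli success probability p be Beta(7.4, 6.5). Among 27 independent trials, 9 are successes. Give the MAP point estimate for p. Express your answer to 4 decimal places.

Prior: Beta(7.4, 6.5).
Data: 9 successes in 27 trials. The binomial likelihood contributes p^9(1−p)^18, so the posterior is Beta(7.4+9, 6.5+18) = Beta(16.4, 24.5).
For Beta(a, b) with a, b > 1 the mode is (a−1)/(a+b−2) = 15.4/38.9 ≈ 0.3959.

p̂_MAP = 0.3959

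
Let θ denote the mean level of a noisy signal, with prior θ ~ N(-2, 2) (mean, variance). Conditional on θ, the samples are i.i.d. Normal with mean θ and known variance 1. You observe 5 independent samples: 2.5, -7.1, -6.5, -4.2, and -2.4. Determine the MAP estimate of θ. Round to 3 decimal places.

θ̂_MAP = -3.400

n = 5; x̄ = (2.5 + (-7.1) + (-6.5) + (-4.2) + (-2.4))/5 = -17.7/5 = -3.54.
For a Normal prior and Normal likelihood with known variance, the posterior is Normal; its mode equals its mean, the precision-weighted average.
Prior precision 1/σ₀² = 1/2 = 0.5; data precision n/σ² = 5/1 = 5.
θ̂ = (0.5·(-2) + 5·(-3.54)) / (0.5 + 5) = (-18.7)/5.5 = -3.400.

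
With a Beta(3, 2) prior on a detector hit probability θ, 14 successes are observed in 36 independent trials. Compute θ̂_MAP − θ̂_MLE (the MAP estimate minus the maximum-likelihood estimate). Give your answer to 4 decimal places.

MAP − MLE = 0.0214

Posterior is Beta(17, 24); MAP = (17−1)/(41−2) = 16/39 ≈ 0.41026.
MLE ignores the prior: θ̂_MLE = k/n = 14/36 ≈ 0.38889.
Difference = 16/39 − 14/36 = 5/234 ≈ 0.0214.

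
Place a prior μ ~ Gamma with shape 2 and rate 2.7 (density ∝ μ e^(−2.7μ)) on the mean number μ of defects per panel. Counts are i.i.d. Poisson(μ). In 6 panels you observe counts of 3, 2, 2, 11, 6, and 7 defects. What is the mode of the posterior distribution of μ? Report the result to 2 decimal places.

Σxᵢ = 3+2+2+11+6+7 = 31, with n = 6.
Posterior ∝ μe^(−2.7μ) · μ^31e^(−6μ) = μ^32e^(−8.7μ), i.e. Gamma(shape=33, rate=8.7).
The mode of a Gamma(a, b) with a ≥ 1 (shape–rate) is (a−1)/b = 32/8.7 ≈ 3.68.

μ̂_MAP = 3.68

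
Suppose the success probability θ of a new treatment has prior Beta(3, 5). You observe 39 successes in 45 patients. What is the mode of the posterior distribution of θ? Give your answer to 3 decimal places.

Prior: Beta(3, 5).
Data: 39 successes in 45 trials. The binomial likelihood contributes θ^39(1−θ)^6, so the posterior is Beta(3+39, 5+6) = Beta(42, 11).
For Beta(a, b) with a, b > 1 the mode is (a−1)/(a+b−2) = 41/51 ≈ 0.804.

θ̂_MAP = 0.804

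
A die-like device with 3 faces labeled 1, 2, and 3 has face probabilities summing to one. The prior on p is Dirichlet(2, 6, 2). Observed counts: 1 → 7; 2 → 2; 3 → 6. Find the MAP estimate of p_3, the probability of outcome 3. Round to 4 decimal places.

The posterior is Dirichlet(αᵢ + nᵢ) = Dirichlet(9, 8, 8).
For a Dirichlet(a₁,…,a_K) with all aᵢ > 1, the mode has j-th component (aⱼ − 1)/(Σaᵢ − K).
Here Σaᵢ = 25 and K = 3, so p_3 = (8 − 1)/(25 − 3) = 7/22 ≈ 0.3182.

MAP estimate: 0.3182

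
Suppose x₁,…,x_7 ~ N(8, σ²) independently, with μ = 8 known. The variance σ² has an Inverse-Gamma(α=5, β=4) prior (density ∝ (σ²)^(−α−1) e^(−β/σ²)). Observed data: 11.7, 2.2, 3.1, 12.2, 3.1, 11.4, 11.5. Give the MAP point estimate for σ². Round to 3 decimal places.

Sum of squared deviations about the known mean: SS = (11.7−8)² + (2.2−8)² + (3.1−8)² + (12.2−8)² + (3.1−8)² + (11.4−8)² + (11.5−8)² = 136.8.
The Normal likelihood contributes (σ²)^(−n/2) exp(−SS/(2σ²)), so the posterior is Inverse-Gamma(α + n/2, β + SS/2) = Inverse-Gamma(8.5, 72.4).
The mode of Inverse-Gamma(a, b) is b/(a+1) = 72.4/9.5 ≈ 7.621.

σ̂²_MAP = 7.621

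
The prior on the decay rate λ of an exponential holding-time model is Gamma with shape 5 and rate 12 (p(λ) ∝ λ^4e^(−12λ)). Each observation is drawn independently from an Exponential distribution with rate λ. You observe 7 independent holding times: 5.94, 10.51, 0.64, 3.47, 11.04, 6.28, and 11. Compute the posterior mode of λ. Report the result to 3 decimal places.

λ̂_MAP = 0.181

The Exponential(rate=λ) likelihood is ∝ λ^n e^(−λΣtᵢ). Here n = 7 and Σtᵢ = 5.94 + 10.51 + 0.64 + 3.47 + 11.04 + 6.28 + 11 = 48.88.
Posterior ∝ λ^4e^(−12λ) · λ^7e^(−48.88λ) = λ^11e^(−60.88λ), i.e. Gamma(12, 60.88).
Mode = (a−1)/b = 11/60.88 ≈ 0.181.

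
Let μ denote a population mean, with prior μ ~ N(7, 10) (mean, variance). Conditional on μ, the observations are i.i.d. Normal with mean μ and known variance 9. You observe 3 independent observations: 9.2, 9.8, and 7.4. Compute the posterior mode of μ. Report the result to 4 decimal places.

n = 3; x̄ = (9.2 + 9.8 + 7.4)/3 = 26.4/3 = 8.8.
For a Normal prior and Normal likelihood with known variance, the posterior is Normal; its mode equals its mean, the precision-weighted average.
Prior precision 1/σ₀² = 1/10 = 0.1; data precision n/σ² = 3/9 = 1/3.
μ̂ = (0.1·7 + (1/3)·8.8) / (0.1 + 1/3) = (109/30)/(13/30) = 109/13 ≈ 8.3846.

μ̂_MAP = 8.3846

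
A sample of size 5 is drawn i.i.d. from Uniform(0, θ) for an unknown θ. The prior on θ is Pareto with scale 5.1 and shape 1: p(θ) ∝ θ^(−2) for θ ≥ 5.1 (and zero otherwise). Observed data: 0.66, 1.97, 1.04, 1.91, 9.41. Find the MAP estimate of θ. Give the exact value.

The Uniform(0, θ) likelihood is θ^(−n) for θ ≥ max(xᵢ), zero otherwise. Here max(xᵢ) = 9.41.
Posterior ∝ θ^(−2) · θ^(−5) = θ^(−7) on θ ≥ max(5.1, 9.41) = 9.41.
This density is strictly decreasing in θ, so the posterior mode lies at the lower boundary of the support.

θ̂_MAP = 9.41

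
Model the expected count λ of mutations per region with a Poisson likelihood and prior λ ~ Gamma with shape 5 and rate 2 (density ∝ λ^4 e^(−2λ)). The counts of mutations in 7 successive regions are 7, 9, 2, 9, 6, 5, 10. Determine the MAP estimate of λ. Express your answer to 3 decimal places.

λ̂_MAP = 5.778

Σxᵢ = 7+9+2+9+6+5+10 = 48, with n = 7.
Posterior ∝ λ^4e^(−2λ) · λ^48e^(−7λ) = λ^52e^(−9λ), i.e. Gamma(shape=53, rate=9).
The mode of a Gamma(a, b) with a ≥ 1 (shape–rate) is (a−1)/b = 52/9 ≈ 5.778.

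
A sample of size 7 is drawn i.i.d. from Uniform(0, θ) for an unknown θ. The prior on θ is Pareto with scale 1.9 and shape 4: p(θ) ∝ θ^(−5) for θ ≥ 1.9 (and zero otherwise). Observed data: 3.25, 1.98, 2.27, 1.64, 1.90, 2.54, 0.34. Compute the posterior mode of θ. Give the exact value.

The Uniform(0, θ) likelihood is θ^(−n) for θ ≥ max(xᵢ), zero otherwise. Here max(xᵢ) = 3.25.
Posterior ∝ θ^(−5) · θ^(−7) = θ^(−12) on θ ≥ max(1.9, 3.25) = 3.25.
This density is strictly decreasing in θ, so the posterior mode lies at the lower boundary of the support.

θ̂_MAP = 3.25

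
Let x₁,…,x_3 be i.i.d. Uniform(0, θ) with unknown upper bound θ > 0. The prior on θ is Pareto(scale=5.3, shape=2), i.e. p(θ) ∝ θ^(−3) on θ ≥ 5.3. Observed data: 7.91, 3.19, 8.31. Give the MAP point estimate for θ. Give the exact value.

θ̂_MAP = 8.31

The Uniform(0, θ) likelihood is θ^(−n) for θ ≥ max(xᵢ), zero otherwise. Here max(xᵢ) = 8.31.
Posterior ∝ θ^(−3) · θ^(−3) = θ^(−6) on θ ≥ max(5.3, 8.31) = 8.31.
This density is strictly decreasing in θ, so the posterior mode lies at the lower boundary of the support.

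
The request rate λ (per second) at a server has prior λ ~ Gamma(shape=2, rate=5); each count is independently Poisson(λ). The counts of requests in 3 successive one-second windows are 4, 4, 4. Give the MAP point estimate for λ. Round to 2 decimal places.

λ̂_MAP = 1.63

Σxᵢ = 4+4+4 = 12, with n = 3.
Posterior ∝ λe^(−5λ) · λ^12e^(−3λ) = λ^13e^(−8λ), i.e. Gamma(shape=14, rate=8).
The mode of a Gamma(a, b) with a ≥ 1 (shape–rate) is (a−1)/b = 13/8 ≈ 1.63.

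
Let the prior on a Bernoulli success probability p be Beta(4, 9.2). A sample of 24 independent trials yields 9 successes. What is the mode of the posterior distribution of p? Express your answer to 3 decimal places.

Prior: Beta(4, 9.2).
Data: 9 successes in 24 trials. The binomial likelihood contributes p^9(1−p)^15, so the posterior is Beta(4+9, 9.2+15) = Beta(13, 24.2).
For Beta(a, b) with a, b > 1 the mode is (a−1)/(a+b−2) = 12/35.2 ≈ 0.341.

p̂_MAP = 0.341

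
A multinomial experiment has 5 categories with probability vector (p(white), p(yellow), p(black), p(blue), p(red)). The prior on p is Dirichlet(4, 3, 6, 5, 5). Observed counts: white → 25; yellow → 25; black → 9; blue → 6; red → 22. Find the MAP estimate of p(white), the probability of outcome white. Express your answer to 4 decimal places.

The posterior is Dirichlet(αᵢ + nᵢ) = Dirichlet(29, 28, 15, 11, 27).
For a Dirichlet(a₁,…,a_K) with all aᵢ > 1, the mode has j-th component (aⱼ − 1)/(Σaᵢ − K).
Here Σaᵢ = 110 and K = 5, so p(white) = (29 − 1)/(110 − 5) = 28/105 ≈ 0.2667.

MAP estimate of p(white) = 0.2667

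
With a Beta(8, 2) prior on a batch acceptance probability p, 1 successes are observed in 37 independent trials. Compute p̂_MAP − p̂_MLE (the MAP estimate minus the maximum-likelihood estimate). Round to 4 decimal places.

Posterior is Beta(9, 38); MAP = (9−1)/(47−2) = 8/45 ≈ 0.17778.
MLE ignores the prior: p̂_MLE = k/n = 1/37 ≈ 0.02703.
Difference = 8/45 − 1/37 = 251/1665 ≈ 0.1508.

MAP − MLE = 0.1508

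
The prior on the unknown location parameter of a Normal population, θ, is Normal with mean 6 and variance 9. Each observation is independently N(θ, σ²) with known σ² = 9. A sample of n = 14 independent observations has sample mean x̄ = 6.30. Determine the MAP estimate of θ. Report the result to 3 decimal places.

θ̂_MAP = 6.280

n = 14, x̄ = 6.30.
For a Normal prior and Normal likelihood with known variance, the posterior is Normal; its mode equals its mean, the precision-weighted average.
Prior precision 1/σ₀² = 1/9; data precision n/σ² = 14/9.
θ̂ = ((1/9)·6 + (14/9)·6.3) / (1/9 + 14/9) = (157/15)/(5/3) = 6.280.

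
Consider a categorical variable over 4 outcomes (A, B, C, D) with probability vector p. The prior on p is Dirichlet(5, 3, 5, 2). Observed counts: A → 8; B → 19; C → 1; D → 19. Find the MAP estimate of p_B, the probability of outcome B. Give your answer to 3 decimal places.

The posterior is Dirichlet(αᵢ + nᵢ) = Dirichlet(13, 22, 6, 21).
For a Dirichlet(a₁,…,a_K) with all aᵢ > 1, the mode has j-th component (aⱼ − 1)/(Σaᵢ − K).
Here Σaᵢ = 62 and K = 4, so p_B = (22 − 1)/(62 − 4) = 21/58 ≈ 0.362.

MAP estimate of p_B = 0.362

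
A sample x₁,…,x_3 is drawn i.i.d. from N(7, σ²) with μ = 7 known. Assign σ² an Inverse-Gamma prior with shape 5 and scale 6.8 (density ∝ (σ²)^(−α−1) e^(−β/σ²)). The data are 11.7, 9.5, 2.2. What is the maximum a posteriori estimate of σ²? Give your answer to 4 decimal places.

σ̂²_MAP = 4.3320

Sum of squared deviations about the known mean: SS = (11.7−7)² + (9.5−7)² + (2.2−7)² = 51.38.
The Normal likelihood contributes (σ²)^(−n/2) exp(−SS/(2σ²)), so the posterior is Inverse-Gamma(α + n/2, β + SS/2) = Inverse-Gamma(6.5, 32.49).
The mode of Inverse-Gamma(a, b) is b/(a+1) = 32.49/7.5 ≈ 4.3320.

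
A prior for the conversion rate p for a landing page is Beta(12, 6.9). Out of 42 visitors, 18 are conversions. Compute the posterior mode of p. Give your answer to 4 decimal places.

Prior: Beta(12, 6.9).
Data: 18 successes in 42 trials. The binomial likelihood contributes p^18(1−p)^24, so the posterior is Beta(12+18, 6.9+24) = Beta(30, 30.9).
For Beta(a, b) with a, b > 1 the mode is (a−1)/(a+b−2) = 29/58.9 ≈ 0.4924.

p̂_MAP = 0.4924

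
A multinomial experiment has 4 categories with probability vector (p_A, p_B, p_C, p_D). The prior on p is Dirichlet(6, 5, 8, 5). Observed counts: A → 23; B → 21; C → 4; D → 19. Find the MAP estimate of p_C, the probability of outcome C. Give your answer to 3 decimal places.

The posterior is Dirichlet(αᵢ + nᵢ) = Dirichlet(29, 26, 12, 24).
For a Dirichlet(a₁,…,a_K) with all aᵢ > 1, the mode has j-th component (aⱼ − 1)/(Σaᵢ − K).
Here Σaᵢ = 91 and K = 4, so p_C = (12 − 1)/(91 − 4) = 11/87 ≈ 0.126.

MAP estimate of p_C = 0.126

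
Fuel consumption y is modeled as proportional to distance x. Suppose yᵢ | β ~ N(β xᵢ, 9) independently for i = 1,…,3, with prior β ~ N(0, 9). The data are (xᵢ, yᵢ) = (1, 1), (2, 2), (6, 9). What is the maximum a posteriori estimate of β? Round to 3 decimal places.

log p(β | y) = −Σ(yᵢ − βxᵢ)²/(2·9) − β²/(2·9) + const.
Setting the derivative to zero: Σxᵢ(yᵢ − βxᵢ)/9 − β/9 = 0, so β = Σxᵢyᵢ / (Σxᵢ² + σ²/τ²).
Σxᵢyᵢ = 1·1 + 2·2 + 6·9 = 59; Σxᵢ² = 41; σ²/τ² = 1.
β̂_MAP = 59 / (41 + 1) = 59/42 ≈ 1.405.

β̂_MAP = 1.405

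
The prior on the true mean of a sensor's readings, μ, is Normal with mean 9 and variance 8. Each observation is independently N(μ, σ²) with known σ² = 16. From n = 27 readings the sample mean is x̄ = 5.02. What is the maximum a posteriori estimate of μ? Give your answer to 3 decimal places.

μ̂_MAP = 5.294

n = 27, x̄ = 5.02.
For a Normal prior and Normal likelihood with known variance, the posterior is Normal; its mode equals its mean, the precision-weighted average.
Prior precision 1/σ₀² = 1/8 = 0.125; data precision n/σ² = 27/16 = 1.6875.
μ̂ = (0.125·9 + 1.6875·5.02) / (0.125 + 1.6875) = 9.59625/1.8125 = 7677/1450 ≈ 5.294.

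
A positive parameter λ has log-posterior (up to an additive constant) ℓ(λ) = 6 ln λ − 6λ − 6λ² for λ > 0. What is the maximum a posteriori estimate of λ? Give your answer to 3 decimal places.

λ̂_MAP = 0.500

ℓ'(λ) = 6/λ − 6 − 12λ. Setting this to zero and multiplying by λ: 12λ² + 6λ − 6 = 0.
λ = (−6 + √(6² + 4·12·6)) / (2·12) = (−6 + √324) / 24 = (−6 + 18)/24 = 1/2.
ℓ''(λ) = −6/λ² − 12 < 0, confirming a maximum.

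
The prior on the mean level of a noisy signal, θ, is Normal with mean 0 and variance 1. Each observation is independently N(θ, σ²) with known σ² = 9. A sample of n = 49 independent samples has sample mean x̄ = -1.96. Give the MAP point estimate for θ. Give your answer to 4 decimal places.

θ̂_MAP = -1.6559

n = 49, x̄ = -1.96.
For a Normal prior and Normal likelihood with known variance, the posterior is Normal; its mode equals its mean, the precision-weighted average.
Prior precision 1/σ₀² = 1/1 = 1; data precision n/σ² = 49/9.
θ̂ = (1·0 + (49/9)·(-1.96)) / (1 + 49/9) = (-2401/225)/(58/9) = -2401/1450 ≈ -1.6559.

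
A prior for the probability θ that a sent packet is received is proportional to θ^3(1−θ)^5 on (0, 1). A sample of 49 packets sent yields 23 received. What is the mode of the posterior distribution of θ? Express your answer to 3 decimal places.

The prior density ∝ θ^3(1−θ)^5 is the kernel of Beta(4, 6).
Data: 23 successes in 49 trials. The binomial likelihood contributes θ^23(1−θ)^26, so the posterior is Beta(4+23, 6+26) = Beta(27, 32).
For Beta(a, b) with a, b > 1 the mode is (a−1)/(a+b−2) = 26/57 ≈ 0.456.

θ̂_MAP = 0.456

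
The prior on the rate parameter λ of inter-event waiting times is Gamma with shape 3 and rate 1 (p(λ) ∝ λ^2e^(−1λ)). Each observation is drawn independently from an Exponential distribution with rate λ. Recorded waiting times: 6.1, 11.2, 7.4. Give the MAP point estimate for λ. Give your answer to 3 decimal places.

λ̂_MAP = 0.195

The Exponential(rate=λ) likelihood is ∝ λ^n e^(−λΣtᵢ). Here n = 3 and Σtᵢ = 6.1 + 11.2 + 7.4 = 24.7.
Posterior ∝ λ^2e^(−1λ) · λ^3e^(−24.7λ) = λ^5e^(−25.7λ), i.e. Gamma(6, 25.7).
Mode = (a−1)/b = 5/25.7 ≈ 0.195.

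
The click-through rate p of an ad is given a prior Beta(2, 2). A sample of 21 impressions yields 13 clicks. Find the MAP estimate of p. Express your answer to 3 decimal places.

Prior: Beta(2, 2).
Data: 13 successes in 21 trials. The binomial likelihood contributes p^13(1−p)^8, so the posterior is Beta(2+13, 2+8) = Beta(15, 10).
For Beta(a, b) with a, b > 1 the mode is (a−1)/(a+b−2) = 14/23 ≈ 0.609.

p̂_MAP = 0.609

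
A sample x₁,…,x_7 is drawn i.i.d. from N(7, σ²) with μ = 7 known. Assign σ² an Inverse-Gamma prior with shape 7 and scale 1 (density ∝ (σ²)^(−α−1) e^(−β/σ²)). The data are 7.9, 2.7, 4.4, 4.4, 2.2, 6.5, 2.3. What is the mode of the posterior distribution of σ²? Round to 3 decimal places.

σ̂²_MAP = 3.487

Sum of squared deviations about the known mean: SS = (7.9−7)² + (2.7−7)² + (4.4−7)² + (4.4−7)² + (2.2−7)² + (6.5−7)² + (2.3−7)² = 78.2.
The Normal likelihood contributes (σ²)^(−n/2) exp(−SS/(2σ²)), so the posterior is Inverse-Gamma(α + n/2, β + SS/2) = Inverse-Gamma(10.5, 40.1).
The mode of Inverse-Gamma(a, b) is b/(a+1) = 40.1/11.5 ≈ 3.487.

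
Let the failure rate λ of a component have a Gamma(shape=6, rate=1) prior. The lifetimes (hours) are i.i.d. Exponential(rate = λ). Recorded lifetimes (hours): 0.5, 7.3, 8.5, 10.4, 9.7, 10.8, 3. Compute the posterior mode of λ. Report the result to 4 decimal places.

λ̂_MAP = 0.2344

The Exponential(rate=λ) likelihood is ∝ λ^n e^(−λΣtᵢ). Here n = 7 and Σtᵢ = 0.5 + 7.3 + 8.5 + 10.4 + 9.7 + 10.8 + 3 = 50.2.
Posterior ∝ λ^5e^(−1λ) · λ^7e^(−50.2λ) = λ^12e^(−51.2λ), i.e. Gamma(13, 51.2).
Mode = (a−1)/b = 12/51.2 ≈ 0.2344.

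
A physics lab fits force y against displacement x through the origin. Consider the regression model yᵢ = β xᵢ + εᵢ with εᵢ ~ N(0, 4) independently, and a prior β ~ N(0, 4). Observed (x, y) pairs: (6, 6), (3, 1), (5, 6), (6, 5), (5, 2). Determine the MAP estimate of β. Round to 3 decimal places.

log p(β | y) = −Σ(yᵢ − βxᵢ)²/(2·4) − β²/(2·4) + const.
Setting the derivative to zero: Σxᵢ(yᵢ − βxᵢ)/4 − β/4 = 0, so β = Σxᵢyᵢ / (Σxᵢ² + σ²/τ²).
Σxᵢyᵢ = 6·6 + 3·1 + 5·6 + 6·5 + 5·2 = 109; Σxᵢ² = 131; σ²/τ² = 1.
β̂_MAP = 109 / (131 + 1) = 109/132 ≈ 0.826.

β̂_MAP = 0.826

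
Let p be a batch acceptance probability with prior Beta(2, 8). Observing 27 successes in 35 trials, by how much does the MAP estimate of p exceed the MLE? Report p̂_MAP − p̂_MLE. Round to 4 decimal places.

MAP − MLE = -0.1203

Posterior is Beta(29, 16); MAP = (29−1)/(45−2) = 28/43 ≈ 0.65116.
MLE ignores the prior: p̂_MLE = k/n = 27/35 ≈ 0.77143.
Difference = 28/43 − 27/35 = -181/1505 ≈ -0.1203.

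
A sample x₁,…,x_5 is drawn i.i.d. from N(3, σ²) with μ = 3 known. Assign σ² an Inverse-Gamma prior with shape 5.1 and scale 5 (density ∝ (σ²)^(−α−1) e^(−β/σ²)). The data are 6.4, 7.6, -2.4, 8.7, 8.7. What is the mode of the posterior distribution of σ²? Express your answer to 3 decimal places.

Sum of squared deviations about the known mean: SS = (6.4−3)² + (7.6−3)² + (-2.4−3)² + (8.7−3)² + (8.7−3)² = 126.86.
The Normal likelihood contributes (σ²)^(−n/2) exp(−SS/(2σ²)), so the posterior is Inverse-Gamma(α + n/2, β + SS/2) = Inverse-Gamma(7.6, 68.43).
The mode of Inverse-Gamma(a, b) is b/(a+1) = 68.43/8.6 ≈ 7.957.

σ̂²_MAP = 7.957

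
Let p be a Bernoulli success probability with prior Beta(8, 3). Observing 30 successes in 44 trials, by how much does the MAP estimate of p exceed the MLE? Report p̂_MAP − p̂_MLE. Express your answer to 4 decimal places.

MAP − MLE = 0.0163

Posterior is Beta(38, 17); MAP = (38−1)/(55−2) = 37/53 ≈ 0.69811.
MLE ignores the prior: p̂_MLE = k/n = 30/44 ≈ 0.68182.
Difference = 37/53 − 30/44 = 19/1166 ≈ 0.0163.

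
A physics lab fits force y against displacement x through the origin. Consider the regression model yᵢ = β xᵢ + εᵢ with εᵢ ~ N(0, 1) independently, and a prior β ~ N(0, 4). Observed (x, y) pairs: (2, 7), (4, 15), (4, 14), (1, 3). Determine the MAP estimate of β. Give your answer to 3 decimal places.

log p(β | y) = −Σ(yᵢ − βxᵢ)²/(2·1) − β²/(2·4) + const.
Setting the derivative to zero: Σxᵢ(yᵢ − βxᵢ)/1 − β/4 = 0, so β = Σxᵢyᵢ / (Σxᵢ² + σ²/τ²).
Σxᵢyᵢ = 2·7 + 4·15 + 4·14 + 1·3 = 133; Σxᵢ² = 37; σ²/τ² = 0.25.
β̂_MAP = 133 / (37 + 0.25) = 133/37.25 ≈ 3.570.

β̂_MAP = 3.570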